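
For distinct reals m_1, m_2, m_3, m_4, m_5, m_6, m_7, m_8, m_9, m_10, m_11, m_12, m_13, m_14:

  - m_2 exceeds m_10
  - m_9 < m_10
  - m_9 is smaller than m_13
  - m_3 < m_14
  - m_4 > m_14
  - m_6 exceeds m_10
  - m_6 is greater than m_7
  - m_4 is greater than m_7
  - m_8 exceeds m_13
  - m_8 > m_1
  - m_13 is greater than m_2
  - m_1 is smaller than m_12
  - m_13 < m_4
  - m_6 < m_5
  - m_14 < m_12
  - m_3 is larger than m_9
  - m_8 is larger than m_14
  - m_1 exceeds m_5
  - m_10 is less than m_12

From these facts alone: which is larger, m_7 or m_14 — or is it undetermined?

undetermined

Following every chain through m_7: above m_7 we get m_6, m_5, m_1, m_8, m_4, m_12.
m_14 is not reached, and no chain runs the other way from m_14 to m_7.
So the given relations leave the order of m_7 and m_14 undetermined.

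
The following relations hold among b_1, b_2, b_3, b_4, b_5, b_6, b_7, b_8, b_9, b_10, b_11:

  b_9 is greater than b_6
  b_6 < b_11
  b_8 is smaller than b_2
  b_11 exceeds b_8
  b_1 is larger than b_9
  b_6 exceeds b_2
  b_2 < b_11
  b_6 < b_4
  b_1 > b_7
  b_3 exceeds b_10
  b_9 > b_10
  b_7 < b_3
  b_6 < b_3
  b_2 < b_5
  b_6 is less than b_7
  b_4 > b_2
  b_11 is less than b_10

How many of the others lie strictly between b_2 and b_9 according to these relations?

3

The relations place b_2 below b_9. An element lies strictly between them when it is forced above b_2 and also forced below b_9.
Above b_2: {b_6, b_11, b_5, b_7, b_10, b_1, b_4, b_3}. Below b_9: {b_8, b_6, b_11, b_10}.
Intersection: {b_6, b_11, b_10} — 3.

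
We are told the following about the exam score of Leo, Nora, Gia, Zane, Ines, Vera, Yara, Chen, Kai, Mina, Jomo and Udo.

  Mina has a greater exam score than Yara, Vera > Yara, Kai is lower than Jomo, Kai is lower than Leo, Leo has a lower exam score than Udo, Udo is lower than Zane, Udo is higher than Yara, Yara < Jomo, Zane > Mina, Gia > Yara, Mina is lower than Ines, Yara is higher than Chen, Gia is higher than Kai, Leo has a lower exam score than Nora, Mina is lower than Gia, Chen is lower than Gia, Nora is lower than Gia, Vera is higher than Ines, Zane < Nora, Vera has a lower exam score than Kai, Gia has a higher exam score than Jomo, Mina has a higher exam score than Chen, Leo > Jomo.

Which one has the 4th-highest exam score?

Udo

Chaining the given pairs: Chen < Yara < Mina < Ines < Vera < Kai < Jomo < Leo < Udo < Zane < Nora < Gia.
Counting 4 from the largest end gives Udo.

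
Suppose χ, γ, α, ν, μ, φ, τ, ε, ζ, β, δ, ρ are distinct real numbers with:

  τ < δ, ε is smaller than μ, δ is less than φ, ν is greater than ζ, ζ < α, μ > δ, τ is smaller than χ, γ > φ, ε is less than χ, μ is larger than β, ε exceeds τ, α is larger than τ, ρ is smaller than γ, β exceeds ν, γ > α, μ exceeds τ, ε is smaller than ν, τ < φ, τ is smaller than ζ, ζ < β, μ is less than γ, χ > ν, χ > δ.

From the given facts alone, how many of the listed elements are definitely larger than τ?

The elements the relations force above τ are δ, ζ, ε, ν, χ, φ, β, μ, α, γ — no chain reaches any other.
That is 10.

10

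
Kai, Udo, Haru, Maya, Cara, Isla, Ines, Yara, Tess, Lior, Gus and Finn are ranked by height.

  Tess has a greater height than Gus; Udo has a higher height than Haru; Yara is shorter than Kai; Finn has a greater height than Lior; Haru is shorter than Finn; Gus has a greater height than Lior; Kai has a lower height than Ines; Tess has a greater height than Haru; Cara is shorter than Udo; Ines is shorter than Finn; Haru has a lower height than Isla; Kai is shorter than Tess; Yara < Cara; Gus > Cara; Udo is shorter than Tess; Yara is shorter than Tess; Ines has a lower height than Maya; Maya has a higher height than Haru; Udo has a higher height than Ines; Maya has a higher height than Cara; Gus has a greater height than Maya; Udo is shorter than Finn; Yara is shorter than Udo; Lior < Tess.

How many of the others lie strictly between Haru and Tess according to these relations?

3

Chaining upward from Haru reaches: Maya, Gus, Isla, Udo, Finn.
Chaining downward from Tess reaches: Yara, Kai, Ines, Cara, Maya, Lior, Gus, Udo.
Strictly between Haru and Tess are those in both lists: Maya, Gus, Udo — 3 elements.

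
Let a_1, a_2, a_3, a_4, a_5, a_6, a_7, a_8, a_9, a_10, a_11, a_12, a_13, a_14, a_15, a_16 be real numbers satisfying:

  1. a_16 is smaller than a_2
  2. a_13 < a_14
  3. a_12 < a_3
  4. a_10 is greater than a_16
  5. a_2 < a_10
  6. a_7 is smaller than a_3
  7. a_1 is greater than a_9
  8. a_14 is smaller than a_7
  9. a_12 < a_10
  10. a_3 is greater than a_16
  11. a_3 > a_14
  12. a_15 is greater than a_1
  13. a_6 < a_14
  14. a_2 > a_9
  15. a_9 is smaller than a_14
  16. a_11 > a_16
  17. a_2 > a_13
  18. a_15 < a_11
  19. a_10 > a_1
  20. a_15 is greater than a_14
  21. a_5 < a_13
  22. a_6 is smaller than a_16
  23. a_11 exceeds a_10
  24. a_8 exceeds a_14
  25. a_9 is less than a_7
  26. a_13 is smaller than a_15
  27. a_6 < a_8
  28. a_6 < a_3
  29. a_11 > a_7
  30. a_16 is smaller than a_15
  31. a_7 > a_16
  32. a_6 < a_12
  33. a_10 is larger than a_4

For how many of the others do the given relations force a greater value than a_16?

6

The elements the relations force above a_16 are a_7, a_15, a_2, a_10, a_3, a_11 — no chain reaches any other.
That is 6.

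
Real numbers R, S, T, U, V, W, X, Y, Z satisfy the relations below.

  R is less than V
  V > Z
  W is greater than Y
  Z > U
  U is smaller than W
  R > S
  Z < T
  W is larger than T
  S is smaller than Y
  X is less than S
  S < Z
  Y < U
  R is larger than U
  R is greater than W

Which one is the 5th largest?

Z

Piecing the relations together gives one ordering: X < S < Y < U < Z < T < W < R < V.
Counting 5 from the largest end gives Z.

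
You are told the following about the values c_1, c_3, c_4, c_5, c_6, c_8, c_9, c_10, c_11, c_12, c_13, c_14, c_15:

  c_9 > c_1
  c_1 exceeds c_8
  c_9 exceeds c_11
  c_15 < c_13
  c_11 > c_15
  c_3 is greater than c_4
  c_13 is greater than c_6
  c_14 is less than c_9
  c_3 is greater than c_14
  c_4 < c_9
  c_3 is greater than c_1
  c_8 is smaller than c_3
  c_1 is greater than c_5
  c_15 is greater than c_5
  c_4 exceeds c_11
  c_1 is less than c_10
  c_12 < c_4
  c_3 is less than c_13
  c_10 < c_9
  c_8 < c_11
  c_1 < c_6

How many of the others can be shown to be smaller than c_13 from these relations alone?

The elements the relations force below c_13 are c_5, c_8, c_15, c_12, c_14, c_11, c_1, c_4, c_3, c_6 — no chain reaches any other.
That is 10.

10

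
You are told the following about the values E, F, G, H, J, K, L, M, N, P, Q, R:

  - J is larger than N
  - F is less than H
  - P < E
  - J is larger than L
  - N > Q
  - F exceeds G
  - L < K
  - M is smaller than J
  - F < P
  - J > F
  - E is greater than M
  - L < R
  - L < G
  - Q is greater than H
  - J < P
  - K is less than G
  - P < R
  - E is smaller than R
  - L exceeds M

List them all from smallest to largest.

M < L < K < G < F < H < Q < N < J < P < E < R

Each adjacent pair is fixed by a given relation: M < L; L < K; K < G; G < F; F < H; H < Q; Q < N; N < J; J < P; P < E; E < R. Chaining them end to end gives the full order.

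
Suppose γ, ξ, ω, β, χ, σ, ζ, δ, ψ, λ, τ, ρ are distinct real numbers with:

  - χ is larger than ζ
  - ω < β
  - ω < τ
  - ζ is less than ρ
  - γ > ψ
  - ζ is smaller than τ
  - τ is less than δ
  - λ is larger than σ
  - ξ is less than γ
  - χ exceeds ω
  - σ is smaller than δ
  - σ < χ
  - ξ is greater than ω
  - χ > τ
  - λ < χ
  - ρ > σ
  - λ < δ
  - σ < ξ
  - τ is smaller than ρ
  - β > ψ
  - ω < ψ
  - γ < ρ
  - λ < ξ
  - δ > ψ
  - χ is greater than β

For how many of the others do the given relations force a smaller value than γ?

5

From γ the given relations immediately reach ψ, ξ.
From those, σ, ω, λ — 5 in total.
Nothing else is reachable below γ; 5 in all.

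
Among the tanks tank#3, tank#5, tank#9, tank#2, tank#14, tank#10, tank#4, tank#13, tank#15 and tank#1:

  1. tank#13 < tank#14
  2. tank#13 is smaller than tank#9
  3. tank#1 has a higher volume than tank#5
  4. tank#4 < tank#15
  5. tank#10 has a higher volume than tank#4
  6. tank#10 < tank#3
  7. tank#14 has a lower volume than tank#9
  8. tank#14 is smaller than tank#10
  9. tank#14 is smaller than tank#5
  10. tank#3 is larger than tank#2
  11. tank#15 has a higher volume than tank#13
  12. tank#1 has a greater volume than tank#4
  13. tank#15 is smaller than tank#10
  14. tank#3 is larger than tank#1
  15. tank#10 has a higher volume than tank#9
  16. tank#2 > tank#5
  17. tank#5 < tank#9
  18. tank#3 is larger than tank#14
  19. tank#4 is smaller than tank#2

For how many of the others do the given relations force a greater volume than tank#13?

8

Directly above tank#13: tank#14, tank#9, tank#15.
One step further: tank#5, tank#10, tank#3 (6 so far).
One step further: tank#2, tank#1 (8 so far).
Nothing else is reachable above tank#13; 8 in all.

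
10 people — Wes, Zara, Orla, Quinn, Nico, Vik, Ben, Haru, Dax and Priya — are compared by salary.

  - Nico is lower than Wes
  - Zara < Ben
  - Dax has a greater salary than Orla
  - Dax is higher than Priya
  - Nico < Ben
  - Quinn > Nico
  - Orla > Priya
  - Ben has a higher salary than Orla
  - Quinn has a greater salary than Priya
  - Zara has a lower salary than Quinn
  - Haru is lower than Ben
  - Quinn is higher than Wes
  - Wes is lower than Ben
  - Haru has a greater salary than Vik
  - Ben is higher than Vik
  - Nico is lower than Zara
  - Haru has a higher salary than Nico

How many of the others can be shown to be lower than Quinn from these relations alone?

From Quinn the given relations immediately reach Priya, Nico, Zara, Wes.
Nothing else is reachable below Quinn; 4 in all.

4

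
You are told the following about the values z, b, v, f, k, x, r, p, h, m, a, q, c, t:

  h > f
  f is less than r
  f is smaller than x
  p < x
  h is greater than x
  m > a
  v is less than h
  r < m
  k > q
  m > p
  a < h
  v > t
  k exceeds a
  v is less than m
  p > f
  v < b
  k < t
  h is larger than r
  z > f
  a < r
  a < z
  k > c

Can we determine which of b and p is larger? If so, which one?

undetermined

Following every chain through p: above p we get x, m, h; below p we get f.
b is not reached, and no chain runs the other way from b to p.
So the given relations leave the order of p and b undetermined.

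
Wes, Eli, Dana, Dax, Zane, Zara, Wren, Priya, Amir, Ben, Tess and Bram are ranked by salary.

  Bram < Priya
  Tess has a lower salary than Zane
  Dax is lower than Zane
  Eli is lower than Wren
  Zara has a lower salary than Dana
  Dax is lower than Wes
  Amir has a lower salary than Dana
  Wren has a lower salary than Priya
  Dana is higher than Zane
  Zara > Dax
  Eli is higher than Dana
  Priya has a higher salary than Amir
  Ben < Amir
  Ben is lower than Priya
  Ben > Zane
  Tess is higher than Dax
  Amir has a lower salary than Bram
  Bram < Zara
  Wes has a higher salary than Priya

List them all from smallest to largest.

Dax < Tess < Zane < Ben < Amir < Bram < Zara < Dana < Eli < Wren < Priya < Wes

The consecutive links are each given: Dax < Tess; Tess < Zane; Zane < Ben; Ben < Amir; Amir < Bram; Bram < Zara; Zara < Dana; Dana < Eli; Eli < Wren; Wren < Priya; Priya < Wes.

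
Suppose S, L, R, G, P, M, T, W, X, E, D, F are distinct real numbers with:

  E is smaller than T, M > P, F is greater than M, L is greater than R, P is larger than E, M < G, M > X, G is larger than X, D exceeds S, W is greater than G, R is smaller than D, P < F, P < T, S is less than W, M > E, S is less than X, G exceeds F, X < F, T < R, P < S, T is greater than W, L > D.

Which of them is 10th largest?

S

Piecing the relations together gives one ordering: E < P < S < X < M < F < G < W < T < R < D < L.
The 10th largest is S.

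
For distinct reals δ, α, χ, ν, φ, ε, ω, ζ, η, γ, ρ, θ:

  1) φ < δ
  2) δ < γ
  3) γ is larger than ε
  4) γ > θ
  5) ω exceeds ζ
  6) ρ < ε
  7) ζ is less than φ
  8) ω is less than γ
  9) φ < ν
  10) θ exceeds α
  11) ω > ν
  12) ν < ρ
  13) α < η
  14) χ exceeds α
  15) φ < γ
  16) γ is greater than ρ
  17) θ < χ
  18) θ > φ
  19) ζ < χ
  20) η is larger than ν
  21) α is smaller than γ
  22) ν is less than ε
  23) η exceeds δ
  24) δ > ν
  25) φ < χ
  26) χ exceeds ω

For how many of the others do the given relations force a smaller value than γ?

From γ the given relations immediately reach φ, ρ, α, δ, θ, ω, ε.
From those, ζ, ν — 9 in total.
No other element is forced below γ by the given relations, so the count is 9.

9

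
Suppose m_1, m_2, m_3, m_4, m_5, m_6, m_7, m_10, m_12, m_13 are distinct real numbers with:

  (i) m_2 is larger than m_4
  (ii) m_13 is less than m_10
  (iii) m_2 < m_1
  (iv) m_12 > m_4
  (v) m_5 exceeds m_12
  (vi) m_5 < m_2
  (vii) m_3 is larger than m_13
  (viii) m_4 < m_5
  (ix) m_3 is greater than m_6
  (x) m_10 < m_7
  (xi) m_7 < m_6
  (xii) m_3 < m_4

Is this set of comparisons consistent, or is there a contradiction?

Every relation is compatible with m_13 < m_10 < m_7 < m_6 < m_3 < m_4 < m_12 < m_5 < m_2 < m_1; the set is consistent.

consistent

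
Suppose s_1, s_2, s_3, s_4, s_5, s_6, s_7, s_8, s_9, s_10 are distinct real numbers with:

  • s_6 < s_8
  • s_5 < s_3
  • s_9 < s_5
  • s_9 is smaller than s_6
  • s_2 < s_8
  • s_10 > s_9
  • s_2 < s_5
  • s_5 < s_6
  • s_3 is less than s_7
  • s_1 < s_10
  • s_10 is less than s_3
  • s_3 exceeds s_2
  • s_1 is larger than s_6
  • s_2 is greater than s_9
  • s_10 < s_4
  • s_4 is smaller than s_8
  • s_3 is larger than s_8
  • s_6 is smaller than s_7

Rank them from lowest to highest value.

Nothing is placed below s_9, so it is least; from there s_9 < s_2; s_2 < s_5; s_5 < s_6; s_6 < s_1; s_1 < s_10; s_10 < s_4; s_4 < s_8; s_8 < s_3; s_3 < s_7, each given directly.

s_9 < s_2 < s_5 < s_6 < s_1 < s_10 < s_4 < s_8 < s_3 < s_7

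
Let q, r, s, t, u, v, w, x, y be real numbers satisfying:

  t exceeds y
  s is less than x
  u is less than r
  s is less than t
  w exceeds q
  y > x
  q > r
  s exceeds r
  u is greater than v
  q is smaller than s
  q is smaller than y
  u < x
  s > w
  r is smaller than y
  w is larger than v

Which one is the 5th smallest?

Piecing the relations together gives one ordering: v < u < r < q < w < s < x < y < t.
Counting 5 from the smallest end gives w.

w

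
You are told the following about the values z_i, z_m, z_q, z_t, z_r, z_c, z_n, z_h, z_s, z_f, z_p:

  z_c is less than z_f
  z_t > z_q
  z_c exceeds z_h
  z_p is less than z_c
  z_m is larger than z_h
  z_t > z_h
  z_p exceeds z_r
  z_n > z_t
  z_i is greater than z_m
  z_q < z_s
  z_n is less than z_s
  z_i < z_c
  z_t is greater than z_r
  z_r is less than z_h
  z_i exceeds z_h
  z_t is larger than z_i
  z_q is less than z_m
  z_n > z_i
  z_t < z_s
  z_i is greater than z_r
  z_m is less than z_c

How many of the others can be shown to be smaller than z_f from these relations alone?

7

Directly below z_f: z_c.
One step further: z_h, z_p, z_m, z_i (5 so far).
One step further: z_r, z_q (7 so far).
Nothing else is reachable below z_f; 7 in all.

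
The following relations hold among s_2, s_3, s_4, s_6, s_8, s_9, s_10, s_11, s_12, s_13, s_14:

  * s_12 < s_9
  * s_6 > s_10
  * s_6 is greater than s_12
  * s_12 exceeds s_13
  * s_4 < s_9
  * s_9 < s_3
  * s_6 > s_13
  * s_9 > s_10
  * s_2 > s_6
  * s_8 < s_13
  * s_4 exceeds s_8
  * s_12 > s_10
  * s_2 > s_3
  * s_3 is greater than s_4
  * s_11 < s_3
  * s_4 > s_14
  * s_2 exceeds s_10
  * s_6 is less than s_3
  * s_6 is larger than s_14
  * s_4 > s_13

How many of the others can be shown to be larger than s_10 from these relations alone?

The elements the relations force above s_10 are s_12, s_6, s_9, s_3, s_2 — no chain reaches any other.
That is 5.

5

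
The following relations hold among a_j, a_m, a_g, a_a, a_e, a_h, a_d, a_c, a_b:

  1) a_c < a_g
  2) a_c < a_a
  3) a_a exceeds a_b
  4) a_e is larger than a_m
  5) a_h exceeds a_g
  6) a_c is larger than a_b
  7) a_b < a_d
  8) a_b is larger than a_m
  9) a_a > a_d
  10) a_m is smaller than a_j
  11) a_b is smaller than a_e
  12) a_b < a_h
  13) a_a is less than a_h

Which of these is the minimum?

Chaining upward from a_m: directly above it, a_b, a_e, a_j; then a_d, a_c, a_a, a_h; then a_g.
That covers every other element, and nothing is given below a_m, so a_m is the minimum.

a_m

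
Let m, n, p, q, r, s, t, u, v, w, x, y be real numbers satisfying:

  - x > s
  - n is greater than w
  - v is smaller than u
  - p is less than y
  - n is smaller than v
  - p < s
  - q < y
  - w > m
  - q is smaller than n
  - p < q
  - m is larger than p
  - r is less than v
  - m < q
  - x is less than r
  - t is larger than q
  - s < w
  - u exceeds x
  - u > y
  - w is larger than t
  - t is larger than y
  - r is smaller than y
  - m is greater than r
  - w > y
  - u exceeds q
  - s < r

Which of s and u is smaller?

s < x and x < r give s < r.
With r < m: s < x < r < m.
With m < q: s < x < r < m < q.
With q < y: s < x < r < m < q < y.
With y < t: s < x < r < m < q < y < t.
With t < w: s < x < r < m < q < y < t < w.
With w < n: s < x < r < m < q < y < t < w < n.
Then n < v extends the chain to v.
With v < u: s < x < r < m < q < y < t < w < n < v < u.
So s < u; s is the smaller of the two.

s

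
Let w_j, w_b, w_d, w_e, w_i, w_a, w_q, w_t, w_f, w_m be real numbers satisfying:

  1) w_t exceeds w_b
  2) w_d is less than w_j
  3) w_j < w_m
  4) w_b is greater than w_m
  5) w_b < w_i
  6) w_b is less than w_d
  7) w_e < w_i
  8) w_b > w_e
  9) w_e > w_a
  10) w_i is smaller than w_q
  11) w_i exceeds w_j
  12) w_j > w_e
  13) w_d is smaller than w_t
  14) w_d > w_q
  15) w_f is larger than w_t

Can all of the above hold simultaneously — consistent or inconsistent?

inconsistent

Chaining the given relations yields w_j < w_m < w_b < w_i < w_q < w_d, so w_j < w_d. But one relation states w_d < w_j. These cannot both hold.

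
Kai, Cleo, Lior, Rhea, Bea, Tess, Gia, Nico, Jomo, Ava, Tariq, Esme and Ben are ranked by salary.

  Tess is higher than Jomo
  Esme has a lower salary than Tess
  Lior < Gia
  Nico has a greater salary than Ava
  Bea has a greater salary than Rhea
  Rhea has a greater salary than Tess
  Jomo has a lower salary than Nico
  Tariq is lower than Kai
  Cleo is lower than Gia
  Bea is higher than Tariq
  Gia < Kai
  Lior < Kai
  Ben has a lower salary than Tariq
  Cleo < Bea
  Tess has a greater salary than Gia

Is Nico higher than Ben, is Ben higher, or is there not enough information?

undetermined

Following every chain through Ben: above Ben we get Tariq, Bea, Kai.
Nico is not reached, and no chain runs the other way from Nico to Ben.
So the given relations leave the order of Ben and Nico undetermined.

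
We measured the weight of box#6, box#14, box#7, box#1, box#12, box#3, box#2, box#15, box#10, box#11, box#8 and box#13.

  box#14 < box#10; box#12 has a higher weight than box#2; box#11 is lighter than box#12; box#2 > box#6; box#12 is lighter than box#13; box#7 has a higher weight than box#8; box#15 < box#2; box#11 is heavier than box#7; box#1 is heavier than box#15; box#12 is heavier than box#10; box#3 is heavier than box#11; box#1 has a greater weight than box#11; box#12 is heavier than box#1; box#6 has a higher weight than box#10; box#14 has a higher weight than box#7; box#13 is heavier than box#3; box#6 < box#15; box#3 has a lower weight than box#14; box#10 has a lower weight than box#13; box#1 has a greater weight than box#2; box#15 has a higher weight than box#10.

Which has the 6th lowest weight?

box#10

Piecing the relations together gives one ordering: box#8 < box#7 < box#11 < box#3 < box#14 < box#10 < box#6 < box#15 < box#2 < box#1 < box#12 < box#13.
Counting 6 from the smallest end gives box#10.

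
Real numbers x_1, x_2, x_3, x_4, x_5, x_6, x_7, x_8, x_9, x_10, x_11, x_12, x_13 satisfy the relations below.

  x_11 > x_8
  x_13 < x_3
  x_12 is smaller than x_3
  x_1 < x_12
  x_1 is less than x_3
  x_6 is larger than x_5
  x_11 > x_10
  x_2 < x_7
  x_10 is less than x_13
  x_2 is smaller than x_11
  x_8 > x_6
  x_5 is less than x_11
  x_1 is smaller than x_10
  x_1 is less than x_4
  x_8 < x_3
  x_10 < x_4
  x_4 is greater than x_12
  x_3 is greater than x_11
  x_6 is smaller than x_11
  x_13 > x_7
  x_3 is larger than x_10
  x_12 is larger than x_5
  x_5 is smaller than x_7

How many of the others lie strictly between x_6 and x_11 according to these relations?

Chaining upward from x_6 reaches: x_8, x_3.
Chaining downward from x_11 reaches: x_5, x_2, x_1, x_8, x_10.
Strictly between x_6 and x_11 are those in both lists: x_8 — 1 element.

1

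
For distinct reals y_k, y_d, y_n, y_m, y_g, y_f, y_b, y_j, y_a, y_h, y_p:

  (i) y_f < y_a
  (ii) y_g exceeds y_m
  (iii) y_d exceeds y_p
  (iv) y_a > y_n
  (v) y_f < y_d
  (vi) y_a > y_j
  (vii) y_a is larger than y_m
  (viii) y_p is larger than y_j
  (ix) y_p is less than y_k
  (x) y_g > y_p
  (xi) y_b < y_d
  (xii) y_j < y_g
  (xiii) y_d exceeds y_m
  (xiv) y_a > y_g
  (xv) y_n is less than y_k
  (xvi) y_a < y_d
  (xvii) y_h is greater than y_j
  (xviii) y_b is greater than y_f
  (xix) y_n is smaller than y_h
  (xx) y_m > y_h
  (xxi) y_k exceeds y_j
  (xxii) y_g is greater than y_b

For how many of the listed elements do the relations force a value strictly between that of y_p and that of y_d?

The relations place y_p below y_d. An element lies strictly between them when it is forced above y_p and also forced below y_d.
Above y_p: {y_k, y_g, y_a}. Below y_d: {y_f, y_n, y_j, y_b, y_h, y_m, y_g, y_a}.
Intersection: {y_g, y_a} — 2.

2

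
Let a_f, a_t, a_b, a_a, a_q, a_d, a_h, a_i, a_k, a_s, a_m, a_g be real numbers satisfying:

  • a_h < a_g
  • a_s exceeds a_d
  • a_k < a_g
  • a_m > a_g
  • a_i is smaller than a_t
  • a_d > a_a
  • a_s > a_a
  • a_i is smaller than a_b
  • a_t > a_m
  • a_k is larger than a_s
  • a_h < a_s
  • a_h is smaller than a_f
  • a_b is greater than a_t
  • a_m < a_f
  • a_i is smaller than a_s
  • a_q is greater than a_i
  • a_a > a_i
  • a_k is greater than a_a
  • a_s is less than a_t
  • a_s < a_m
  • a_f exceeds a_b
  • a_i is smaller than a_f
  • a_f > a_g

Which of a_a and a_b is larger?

a_a < a_d < a_s < a_k < a_g < a_m < a_t < a_b, by transitivity through a_d, a_s, a_k, a_g, a_m, a_t.
So a_a < a_b; a_b is the larger of the two.

a_b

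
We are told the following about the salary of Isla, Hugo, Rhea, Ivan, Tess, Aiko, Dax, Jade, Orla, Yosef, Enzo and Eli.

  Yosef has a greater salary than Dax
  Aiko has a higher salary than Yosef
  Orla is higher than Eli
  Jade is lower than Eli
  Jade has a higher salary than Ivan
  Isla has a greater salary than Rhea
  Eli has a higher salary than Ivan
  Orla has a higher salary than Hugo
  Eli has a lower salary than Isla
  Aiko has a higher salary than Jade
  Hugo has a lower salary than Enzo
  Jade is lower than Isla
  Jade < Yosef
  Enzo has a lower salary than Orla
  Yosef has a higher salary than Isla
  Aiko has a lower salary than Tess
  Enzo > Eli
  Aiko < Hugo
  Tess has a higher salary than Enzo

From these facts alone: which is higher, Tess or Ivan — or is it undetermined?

Following the relations from Ivan: Ivan < Jade < Eli < Isla < Yosef < Aiko < Hugo < Enzo < Tess.
So Tess is higher.

Tess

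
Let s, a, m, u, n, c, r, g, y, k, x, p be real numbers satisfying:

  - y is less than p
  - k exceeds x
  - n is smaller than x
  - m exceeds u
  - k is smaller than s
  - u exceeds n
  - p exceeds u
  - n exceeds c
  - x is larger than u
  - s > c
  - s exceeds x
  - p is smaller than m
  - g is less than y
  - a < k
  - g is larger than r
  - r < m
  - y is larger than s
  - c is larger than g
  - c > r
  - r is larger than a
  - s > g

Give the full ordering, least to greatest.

a < r < g < c < n < u < x < k < s < y < p < m

The consecutive links are each given: a < r; r < g; g < c; c < n; n < u; u < x; x < k; k < s; s < y; y < p; p < m.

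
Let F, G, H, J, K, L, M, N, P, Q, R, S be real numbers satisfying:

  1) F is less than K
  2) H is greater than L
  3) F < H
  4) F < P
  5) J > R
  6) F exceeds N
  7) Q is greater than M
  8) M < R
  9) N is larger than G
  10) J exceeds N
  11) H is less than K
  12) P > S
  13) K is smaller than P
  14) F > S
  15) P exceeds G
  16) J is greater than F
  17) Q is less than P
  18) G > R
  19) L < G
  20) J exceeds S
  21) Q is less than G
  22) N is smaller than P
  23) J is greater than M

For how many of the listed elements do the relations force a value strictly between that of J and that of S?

Chaining upward from S reaches: F, H, K, P.
Chaining downward from J reaches: M, L, R, Q, G, N, F.
Strictly between S and J are those in both lists: F — 1 element.

1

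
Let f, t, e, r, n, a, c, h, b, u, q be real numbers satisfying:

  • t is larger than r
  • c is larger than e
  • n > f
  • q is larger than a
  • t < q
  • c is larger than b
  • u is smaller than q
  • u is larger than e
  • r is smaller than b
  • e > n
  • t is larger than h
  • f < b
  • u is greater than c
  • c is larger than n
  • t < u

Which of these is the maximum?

f is not greatest since f < n; n is not greatest since n < e; r is not greatest since r < t; b is not greatest since b < c; h is not greatest since h < t; e is not greatest since e < c; a is not greatest since a < q; t is not greatest since t < q; c is not greatest since c < u; u is not greatest since u < q.
Only q has nothing above it, so q is the maximum.

q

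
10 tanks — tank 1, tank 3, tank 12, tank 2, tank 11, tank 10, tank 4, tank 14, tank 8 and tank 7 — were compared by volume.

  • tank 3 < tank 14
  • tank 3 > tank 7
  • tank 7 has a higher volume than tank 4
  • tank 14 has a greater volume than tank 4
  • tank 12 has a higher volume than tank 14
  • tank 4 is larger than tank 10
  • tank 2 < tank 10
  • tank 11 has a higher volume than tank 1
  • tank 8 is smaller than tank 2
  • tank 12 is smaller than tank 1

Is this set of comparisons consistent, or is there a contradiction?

Every relation is compatible with tank 8 < tank 2 < tank 10 < tank 4 < tank 7 < tank 3 < tank 14 < tank 12 < tank 1 < tank 11; the set is consistent.

consistent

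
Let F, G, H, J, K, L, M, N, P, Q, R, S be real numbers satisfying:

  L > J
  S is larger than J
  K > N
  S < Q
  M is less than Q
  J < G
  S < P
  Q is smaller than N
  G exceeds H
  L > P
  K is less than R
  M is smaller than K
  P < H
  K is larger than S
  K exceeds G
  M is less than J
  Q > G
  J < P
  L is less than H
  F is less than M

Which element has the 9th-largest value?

Chaining the given pairs: F < M < J < S < P < L < H < G < Q < N < K < R.
Counting 9 from the largest end gives S.

S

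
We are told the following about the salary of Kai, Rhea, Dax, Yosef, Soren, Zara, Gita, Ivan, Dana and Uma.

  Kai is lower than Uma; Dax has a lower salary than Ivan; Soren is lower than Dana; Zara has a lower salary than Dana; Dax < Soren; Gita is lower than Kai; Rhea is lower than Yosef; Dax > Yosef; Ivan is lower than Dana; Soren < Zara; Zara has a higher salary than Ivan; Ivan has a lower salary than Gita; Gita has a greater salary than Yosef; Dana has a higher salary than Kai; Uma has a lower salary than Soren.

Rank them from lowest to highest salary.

Rhea < Yosef < Dax < Ivan < Gita < Kai < Uma < Soren < Zara < Dana

The consecutive links are each given: Rhea < Yosef; Yosef < Dax; Dax < Ivan; Ivan < Gita; Gita < Kai; Kai < Uma; Uma < Soren; Soren < Zara; Zara < Dana.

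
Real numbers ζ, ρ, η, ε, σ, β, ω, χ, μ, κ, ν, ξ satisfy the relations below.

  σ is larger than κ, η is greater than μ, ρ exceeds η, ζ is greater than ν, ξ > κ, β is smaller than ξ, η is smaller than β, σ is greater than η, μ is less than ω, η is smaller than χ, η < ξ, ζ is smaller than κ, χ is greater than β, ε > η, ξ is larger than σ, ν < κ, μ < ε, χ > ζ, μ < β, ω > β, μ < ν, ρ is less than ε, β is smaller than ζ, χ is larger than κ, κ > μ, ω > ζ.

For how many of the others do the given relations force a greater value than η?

9

The elements the relations force above η are ρ, β, ζ, ε, κ, σ, ξ, χ, ω — no chain reaches any other.
That is 9.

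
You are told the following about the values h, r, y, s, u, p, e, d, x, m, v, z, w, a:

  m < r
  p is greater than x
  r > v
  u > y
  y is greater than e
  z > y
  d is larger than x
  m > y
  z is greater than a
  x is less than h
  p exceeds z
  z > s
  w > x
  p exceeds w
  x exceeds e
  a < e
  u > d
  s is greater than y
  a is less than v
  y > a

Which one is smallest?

a

Chaining upward from a: directly above it, e, y, v, z; then x, m, s, u, r, p; then d, h, w.
That covers every other element, and nothing is given below a, so a is the smallest.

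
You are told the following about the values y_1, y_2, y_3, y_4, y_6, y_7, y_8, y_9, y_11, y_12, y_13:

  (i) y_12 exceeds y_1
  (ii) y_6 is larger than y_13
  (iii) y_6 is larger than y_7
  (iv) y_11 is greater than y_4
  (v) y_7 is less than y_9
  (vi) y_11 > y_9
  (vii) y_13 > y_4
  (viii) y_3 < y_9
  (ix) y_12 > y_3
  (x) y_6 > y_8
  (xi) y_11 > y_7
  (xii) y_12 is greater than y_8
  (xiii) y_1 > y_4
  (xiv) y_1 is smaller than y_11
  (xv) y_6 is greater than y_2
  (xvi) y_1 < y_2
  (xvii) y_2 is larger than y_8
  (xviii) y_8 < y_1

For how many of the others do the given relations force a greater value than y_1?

Directly above y_1: y_2, y_11, y_12.
One step further: y_6 (4 so far).
No other element is forced above y_1 by the given relations, so the count is 4.

4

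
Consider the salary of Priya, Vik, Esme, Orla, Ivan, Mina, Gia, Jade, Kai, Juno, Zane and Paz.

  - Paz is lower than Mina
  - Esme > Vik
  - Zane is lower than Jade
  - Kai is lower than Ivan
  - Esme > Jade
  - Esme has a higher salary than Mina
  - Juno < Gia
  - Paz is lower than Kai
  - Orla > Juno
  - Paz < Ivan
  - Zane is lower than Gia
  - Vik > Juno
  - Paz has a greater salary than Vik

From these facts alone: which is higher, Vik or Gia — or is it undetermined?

undetermined

Following every chain through Vik: above Vik we get Paz, Mina, Kai, Esme, Ivan; below Vik we get Juno.
Gia is not reached, and no chain runs the other way from Gia to Vik.
So the given relations leave the order of Vik and Gia undetermined.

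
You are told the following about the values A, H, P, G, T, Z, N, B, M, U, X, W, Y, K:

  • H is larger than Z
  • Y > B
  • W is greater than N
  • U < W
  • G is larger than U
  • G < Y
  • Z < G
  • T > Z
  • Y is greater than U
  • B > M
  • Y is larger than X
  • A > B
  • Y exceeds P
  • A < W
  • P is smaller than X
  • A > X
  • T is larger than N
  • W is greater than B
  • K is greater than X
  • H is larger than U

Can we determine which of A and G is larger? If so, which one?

undetermined

Following every chain through G: above G we get Y; below G we get U, Z.
A is not reached, and no chain runs the other way from A to G.
So the given relations leave the order of G and A undetermined.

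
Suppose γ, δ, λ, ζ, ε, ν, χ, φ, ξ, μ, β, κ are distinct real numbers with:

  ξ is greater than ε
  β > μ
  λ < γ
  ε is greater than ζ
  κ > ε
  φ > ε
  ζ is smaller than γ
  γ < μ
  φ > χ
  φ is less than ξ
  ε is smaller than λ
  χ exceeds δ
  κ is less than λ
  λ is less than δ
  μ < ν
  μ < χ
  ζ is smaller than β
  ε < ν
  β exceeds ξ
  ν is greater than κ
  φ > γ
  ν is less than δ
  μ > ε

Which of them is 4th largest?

The consecutive relations fix a unique order: ζ < ε < κ < λ < γ < μ < ν < δ < χ < φ < ξ < β.
Counting 4 from the largest end gives χ.

χ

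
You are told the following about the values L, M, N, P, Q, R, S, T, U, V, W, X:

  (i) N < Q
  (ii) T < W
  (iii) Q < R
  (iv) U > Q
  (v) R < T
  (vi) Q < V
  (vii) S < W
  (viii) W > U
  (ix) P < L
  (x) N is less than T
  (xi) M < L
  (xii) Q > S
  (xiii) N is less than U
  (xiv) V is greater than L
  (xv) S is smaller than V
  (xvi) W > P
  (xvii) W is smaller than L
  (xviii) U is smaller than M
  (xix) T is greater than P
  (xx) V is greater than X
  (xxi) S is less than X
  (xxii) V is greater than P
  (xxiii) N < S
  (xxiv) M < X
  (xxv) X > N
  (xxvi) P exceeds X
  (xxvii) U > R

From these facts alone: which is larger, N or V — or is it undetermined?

N < S < Q < R < U < M < X < P < T < W < L < V, by transitivity through S, Q, R, U, M, X, P, T, W, L.
So V is larger.

V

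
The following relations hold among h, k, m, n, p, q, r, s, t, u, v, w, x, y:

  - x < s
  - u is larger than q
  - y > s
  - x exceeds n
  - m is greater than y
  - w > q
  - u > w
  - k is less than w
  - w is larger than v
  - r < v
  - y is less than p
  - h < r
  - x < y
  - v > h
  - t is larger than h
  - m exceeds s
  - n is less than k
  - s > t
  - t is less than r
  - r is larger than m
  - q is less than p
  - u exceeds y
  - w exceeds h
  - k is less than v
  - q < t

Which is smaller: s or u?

s < y and y < m give s < m.
Then m < r extends the chain to r.
With r < v: s < y < m < r < v.
Then v < w extends the chain to w.
Then w < u extends the chain to u.
So s < u; s is the smaller of the two.

s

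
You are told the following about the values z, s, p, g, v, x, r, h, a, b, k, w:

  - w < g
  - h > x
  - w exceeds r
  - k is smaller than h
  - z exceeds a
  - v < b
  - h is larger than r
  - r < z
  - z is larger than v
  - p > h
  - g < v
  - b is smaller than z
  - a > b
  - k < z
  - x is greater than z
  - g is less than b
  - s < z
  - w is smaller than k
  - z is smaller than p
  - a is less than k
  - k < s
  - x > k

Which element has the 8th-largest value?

Chaining the given pairs: r < w < g < v < b < a < k < s < z < x < h < p.
Counting 8 from the largest end gives b.

b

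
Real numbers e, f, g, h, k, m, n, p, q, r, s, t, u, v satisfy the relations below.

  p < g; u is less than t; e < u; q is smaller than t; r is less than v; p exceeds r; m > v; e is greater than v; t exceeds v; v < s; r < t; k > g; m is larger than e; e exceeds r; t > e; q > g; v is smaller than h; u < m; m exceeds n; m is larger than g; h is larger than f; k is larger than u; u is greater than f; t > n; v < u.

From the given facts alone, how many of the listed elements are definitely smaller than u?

From u the given relations immediately reach f, v, e.
From those, r — 4 in total.
Nothing else is reachable below u; 4 in all.

4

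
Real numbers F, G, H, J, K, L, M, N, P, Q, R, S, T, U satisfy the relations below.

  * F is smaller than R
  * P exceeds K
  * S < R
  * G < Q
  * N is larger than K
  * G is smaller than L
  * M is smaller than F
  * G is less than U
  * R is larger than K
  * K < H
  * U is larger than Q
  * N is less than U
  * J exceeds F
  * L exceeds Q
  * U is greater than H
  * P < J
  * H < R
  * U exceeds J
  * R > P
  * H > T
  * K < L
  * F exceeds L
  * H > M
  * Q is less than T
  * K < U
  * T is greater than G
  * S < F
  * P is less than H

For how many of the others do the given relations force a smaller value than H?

6

From H the given relations immediately reach K, M, T, P.
From those, G, Q — 6 in total.
No other element is forced below H by the given relations, so the count is 6.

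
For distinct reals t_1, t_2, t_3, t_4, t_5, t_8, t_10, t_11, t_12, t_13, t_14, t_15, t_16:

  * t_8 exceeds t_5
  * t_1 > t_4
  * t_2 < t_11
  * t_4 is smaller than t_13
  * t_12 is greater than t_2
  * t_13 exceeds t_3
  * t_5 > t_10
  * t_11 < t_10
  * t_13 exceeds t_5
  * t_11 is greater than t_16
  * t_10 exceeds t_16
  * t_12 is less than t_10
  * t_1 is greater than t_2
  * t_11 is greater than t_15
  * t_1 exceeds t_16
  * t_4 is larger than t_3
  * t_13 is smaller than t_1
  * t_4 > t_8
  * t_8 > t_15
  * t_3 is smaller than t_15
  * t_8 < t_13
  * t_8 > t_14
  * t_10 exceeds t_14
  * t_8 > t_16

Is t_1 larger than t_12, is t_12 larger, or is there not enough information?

t_12 < t_10 and t_10 < t_5 give t_12 < t_5.
With t_5 < t_8: t_12 < t_10 < t_5 < t_8.
With t_8 < t_4: t_12 < t_10 < t_5 < t_8 < t_4.
With t_4 < t_13: t_12 < t_10 < t_5 < t_8 < t_4 < t_13.
With t_13 < t_1: t_12 < t_10 < t_5 < t_8 < t_4 < t_13 < t_1.
So t_1 is larger.

t_1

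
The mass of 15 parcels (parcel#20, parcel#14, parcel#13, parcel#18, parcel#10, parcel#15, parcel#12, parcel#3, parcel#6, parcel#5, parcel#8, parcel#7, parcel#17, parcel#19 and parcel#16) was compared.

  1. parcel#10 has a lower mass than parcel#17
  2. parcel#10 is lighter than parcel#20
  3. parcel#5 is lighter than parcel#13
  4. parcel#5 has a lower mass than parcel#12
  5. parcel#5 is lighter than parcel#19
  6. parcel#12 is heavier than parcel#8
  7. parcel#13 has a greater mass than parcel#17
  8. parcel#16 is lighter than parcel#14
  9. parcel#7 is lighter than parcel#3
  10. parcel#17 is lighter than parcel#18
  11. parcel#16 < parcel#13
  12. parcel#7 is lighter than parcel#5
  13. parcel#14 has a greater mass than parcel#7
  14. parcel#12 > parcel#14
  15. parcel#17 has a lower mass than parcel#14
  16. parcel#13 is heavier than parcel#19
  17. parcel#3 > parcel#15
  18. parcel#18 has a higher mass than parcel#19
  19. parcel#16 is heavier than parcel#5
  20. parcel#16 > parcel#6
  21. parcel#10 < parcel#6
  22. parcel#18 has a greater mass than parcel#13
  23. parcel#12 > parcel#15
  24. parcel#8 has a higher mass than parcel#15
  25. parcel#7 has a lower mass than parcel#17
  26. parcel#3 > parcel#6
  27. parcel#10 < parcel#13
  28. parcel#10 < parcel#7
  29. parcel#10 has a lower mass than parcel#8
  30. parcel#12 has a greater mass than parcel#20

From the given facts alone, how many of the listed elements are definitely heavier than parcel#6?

The elements the relations force above parcel#6 are parcel#16, parcel#3, parcel#14, parcel#12, parcel#13, parcel#18 — no chain reaches any other.
That is 6.

6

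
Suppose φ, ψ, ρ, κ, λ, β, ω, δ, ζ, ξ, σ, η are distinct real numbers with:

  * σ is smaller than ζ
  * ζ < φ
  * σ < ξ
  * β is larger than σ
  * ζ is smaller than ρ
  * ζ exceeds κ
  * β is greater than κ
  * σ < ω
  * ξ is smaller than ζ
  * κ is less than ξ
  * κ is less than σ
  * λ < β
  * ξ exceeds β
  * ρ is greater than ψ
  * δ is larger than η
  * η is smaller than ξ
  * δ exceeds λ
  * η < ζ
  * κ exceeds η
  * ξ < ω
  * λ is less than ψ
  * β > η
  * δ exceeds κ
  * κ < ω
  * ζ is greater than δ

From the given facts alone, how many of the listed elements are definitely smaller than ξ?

From ξ the given relations immediately reach η, κ, σ, β.
From those, λ — 5 in total.
No other element is forced below ξ by the given relations, so the count is 5.

5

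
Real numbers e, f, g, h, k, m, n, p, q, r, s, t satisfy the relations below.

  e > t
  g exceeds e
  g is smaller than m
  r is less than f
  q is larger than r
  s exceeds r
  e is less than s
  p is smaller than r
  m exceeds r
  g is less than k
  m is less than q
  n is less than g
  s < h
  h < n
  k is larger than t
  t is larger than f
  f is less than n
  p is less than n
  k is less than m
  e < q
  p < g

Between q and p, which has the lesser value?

p

Link the given pairs in sequence: p < r; r < f; f < t; t < e; e < s; s < h; h < n; n < g; g < k; k < m; m < q.
Together: p < r < f < t < e < s < h < n < g < k < m < q.
So p < q; p is the smaller of the two.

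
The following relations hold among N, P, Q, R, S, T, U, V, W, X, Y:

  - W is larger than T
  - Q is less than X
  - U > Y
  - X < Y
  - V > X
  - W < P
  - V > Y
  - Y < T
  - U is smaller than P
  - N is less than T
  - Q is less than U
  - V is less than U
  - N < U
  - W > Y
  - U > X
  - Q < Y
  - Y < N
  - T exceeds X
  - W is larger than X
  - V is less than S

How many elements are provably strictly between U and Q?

The relations place Q below U. An element lies strictly between them when it is forced above Q and also forced below U.
Above Q: {X, Y, N, T, V, W, P, S}. Below U: {X, Y, N, V}.
Intersection: {X, Y, N, V} — 4.

4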